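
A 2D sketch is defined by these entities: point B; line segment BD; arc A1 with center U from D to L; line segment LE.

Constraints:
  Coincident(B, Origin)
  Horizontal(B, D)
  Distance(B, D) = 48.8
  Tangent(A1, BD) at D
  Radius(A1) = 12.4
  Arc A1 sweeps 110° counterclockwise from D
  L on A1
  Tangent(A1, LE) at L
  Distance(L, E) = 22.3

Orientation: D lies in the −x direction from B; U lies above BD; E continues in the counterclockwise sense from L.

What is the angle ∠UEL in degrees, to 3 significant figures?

29.1°

On A1, D sits at bearing -90° from U; a 110° counterclockwise sweep puts L at bearing 20°, so L = U + 12.4·(cos 20°, sin 20°) = (-37.1, 16.6). A1 meets LE tangentially, so UL is at right angles to LE, so LE runs along (−sin 20°, cos 20°); with |LE| = 22.3, E = (-44.8, 37.6). Then cos ∠UEL = EU·EL / (|EU||EL|), giving 29.1°.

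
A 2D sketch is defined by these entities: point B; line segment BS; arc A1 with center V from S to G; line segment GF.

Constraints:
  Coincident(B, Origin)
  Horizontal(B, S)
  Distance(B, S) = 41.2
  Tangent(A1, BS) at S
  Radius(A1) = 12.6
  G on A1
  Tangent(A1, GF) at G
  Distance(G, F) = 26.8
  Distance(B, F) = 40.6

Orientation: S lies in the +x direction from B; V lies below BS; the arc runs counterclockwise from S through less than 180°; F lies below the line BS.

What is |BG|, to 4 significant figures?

30.48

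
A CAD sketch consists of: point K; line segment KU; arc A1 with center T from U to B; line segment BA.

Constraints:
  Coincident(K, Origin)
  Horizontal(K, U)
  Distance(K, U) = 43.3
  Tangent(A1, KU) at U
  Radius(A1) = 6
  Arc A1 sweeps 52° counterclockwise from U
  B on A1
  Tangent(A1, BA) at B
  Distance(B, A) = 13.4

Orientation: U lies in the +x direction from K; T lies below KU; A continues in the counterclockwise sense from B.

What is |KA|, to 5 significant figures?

32.939

K is at the origin; KU is horizontal with |KU| = 43.3 and U on the +x side, so U = (43.300, 0.0000). Since A1 is tangent to KU there, TU ⟂ KU, so T = U + (0, -6) = (43.300, -6.0000). On A1, U sits at bearing 90° from T; a 52° counterclockwise sweep puts B at bearing 142°, so B = T + 6.0·(cos 142°, sin 142°) = (38.572, -2.3060). The tangent condition forces TB to be normal to BA, so BA runs along (−sin 142°, cos 142°); with |BA| = 13.4, A = (30.322, -12.865). Then |KA| = |A − K| = 32.939.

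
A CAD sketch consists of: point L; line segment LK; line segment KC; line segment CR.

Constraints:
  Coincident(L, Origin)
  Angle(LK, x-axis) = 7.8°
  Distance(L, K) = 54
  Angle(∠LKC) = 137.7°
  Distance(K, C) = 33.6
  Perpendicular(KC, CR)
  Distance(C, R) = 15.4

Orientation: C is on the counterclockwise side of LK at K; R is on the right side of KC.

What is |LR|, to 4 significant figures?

89.92

L is at the origin; LK runs at 7.8° with length 54.0, so K = 54.0·(cos 7.8°, sin 7.8°) = (53.50, 7.329). ∠LKC = 137.7°, so KC runs at 7.8° + (180° − 137.7°) = 50.10° from the x-axis; with |KC| = 33.6, C = K + 33.6·(cos 50.10°, sin 50.10°) = (75.05, 33.11). KC ⟂ CR; with |CR| = 15.4 on the right of KC, R = C + 15.4·(0.7672, -0.6414) = (86.87, 23.23). Then |LR| = |R − L| = 89.92.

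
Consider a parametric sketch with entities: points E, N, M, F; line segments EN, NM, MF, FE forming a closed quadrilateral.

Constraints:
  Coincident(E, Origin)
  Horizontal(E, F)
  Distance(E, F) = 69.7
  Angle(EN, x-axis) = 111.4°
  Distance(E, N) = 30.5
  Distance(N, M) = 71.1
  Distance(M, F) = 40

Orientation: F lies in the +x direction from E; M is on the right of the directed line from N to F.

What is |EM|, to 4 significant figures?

44.20

E is at the origin; EF is horizontal with |EF| = 69.7 and F in +x, so F = (69.7, 0). EN runs at 111.4° with |EN| = 30.5, so N = (-11.13, 28.40). M is determined by |NM| = 71.1 and |MF| = 40.0 together: it lies at the intersection of circle(N, 71.1) and circle(F, 40.0). With |NF| = 85.67, the foot of the radical line on NF is 63.00 from N and the perpendicular offset is √(71.1² − 63.00²) = 32.96. Taking the right-of-NF solution: M = (37.39, -23.58).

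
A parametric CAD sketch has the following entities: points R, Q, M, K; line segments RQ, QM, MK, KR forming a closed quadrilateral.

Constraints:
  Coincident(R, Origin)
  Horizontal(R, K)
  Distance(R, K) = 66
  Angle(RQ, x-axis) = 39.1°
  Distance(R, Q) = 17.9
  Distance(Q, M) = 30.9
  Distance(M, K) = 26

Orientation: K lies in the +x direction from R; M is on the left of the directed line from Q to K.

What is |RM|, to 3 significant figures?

47.0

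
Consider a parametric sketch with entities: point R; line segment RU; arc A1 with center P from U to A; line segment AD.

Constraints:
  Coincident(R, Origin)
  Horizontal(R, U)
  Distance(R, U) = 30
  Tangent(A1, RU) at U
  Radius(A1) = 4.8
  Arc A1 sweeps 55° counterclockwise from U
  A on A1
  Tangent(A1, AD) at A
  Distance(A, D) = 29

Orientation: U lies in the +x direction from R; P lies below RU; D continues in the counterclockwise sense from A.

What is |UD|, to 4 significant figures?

33.00

On A1, U sits at bearing 90° from P; a 55° counterclockwise sweep puts A at bearing 145°, so A = P + 4.8·(cos 145°, sin 145°) = (26.07, -2.047). A1 meets AD tangentially, so PA is at right angles to AD, so AD runs along (−sin 145°, cos 145°); with |AD| = 29.0, D = (9.434, -25.80). Then |UD| = |D − U| = 33.00.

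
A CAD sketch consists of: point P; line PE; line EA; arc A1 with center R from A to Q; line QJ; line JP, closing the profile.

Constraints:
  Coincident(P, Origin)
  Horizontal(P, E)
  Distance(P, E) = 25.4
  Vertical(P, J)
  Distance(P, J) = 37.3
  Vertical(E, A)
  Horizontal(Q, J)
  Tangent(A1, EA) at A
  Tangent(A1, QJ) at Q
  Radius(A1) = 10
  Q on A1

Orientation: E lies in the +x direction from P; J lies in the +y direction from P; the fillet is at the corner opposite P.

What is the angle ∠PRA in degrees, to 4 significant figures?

119.4°

P is at the origin; PE is horizontal with |PE| = 25.4 and E on the +x side, so E = (25.40, 0.000). P and J share the same x with |PJ| = 37.3 and J on the +y side, so J = (0.000, 37.30). The virtual corner opposite P is at (25.40, 37.30). The tangent condition forces RA to be normal to EA and the tangent condition forces RQ to be normal to QJ, with radius 10.0, so the center R sits 10.0 in from both sides at R = (15.40, 27.30). That places the tangent points at A = (25.40, 27.30) on EA and Q = (15.40, 37.30) on QJ. Then cos ∠PRA = RP·RA / (|RP||RA|), giving 119.4°.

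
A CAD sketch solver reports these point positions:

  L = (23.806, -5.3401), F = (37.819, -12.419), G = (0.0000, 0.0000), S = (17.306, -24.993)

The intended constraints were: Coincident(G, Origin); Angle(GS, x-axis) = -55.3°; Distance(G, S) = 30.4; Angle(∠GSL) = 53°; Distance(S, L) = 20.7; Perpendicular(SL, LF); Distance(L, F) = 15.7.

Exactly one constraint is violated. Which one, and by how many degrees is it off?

Perpendicular(SL, LF) — off by 8.50°.

G = (0.00, 0.00) ✓; GS at -55.30° ✓; |GS| = 30.40 ✓; ∠GSL = 53.00° ✓; |SL| = 20.70 ✓; ∠(SL, LF) = 98.50° ✗; |LF| = 15.70 ✓.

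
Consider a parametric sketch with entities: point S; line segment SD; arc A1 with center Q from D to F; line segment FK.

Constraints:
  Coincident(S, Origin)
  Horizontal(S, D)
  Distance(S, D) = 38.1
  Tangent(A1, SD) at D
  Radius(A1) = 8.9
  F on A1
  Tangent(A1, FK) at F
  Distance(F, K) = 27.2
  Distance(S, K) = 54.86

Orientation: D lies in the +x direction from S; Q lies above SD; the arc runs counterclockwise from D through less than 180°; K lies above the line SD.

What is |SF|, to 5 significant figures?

48.025

Checks: |QF| = 8.900 ✓; ∠(QF, FK) = 90.00° ✓; |FK| = 27.20 ✓; |SK| = 54.86 ✓.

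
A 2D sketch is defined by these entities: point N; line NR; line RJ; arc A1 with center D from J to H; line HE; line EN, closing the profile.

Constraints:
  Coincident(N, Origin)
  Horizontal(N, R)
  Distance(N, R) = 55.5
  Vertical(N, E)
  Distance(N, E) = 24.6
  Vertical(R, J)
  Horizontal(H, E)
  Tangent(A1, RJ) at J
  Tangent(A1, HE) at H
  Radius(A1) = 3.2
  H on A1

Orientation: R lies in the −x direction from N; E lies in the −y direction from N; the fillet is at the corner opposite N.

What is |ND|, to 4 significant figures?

56.51

N is at the origin; NR is horizontal with |NR| = 55.5 and R on the −x side, so R = (-55.50, 0.000). NE is vertical with |NE| = 24.6 and E on the −y side, so E = (0.000, -24.60). The virtual corner opposite N is at (-55.50, -24.60). Tangency of A1 to RJ means the radius DJ is perpendicular to RJ and A1 meets HE tangentially, so DH is at right angles to HE, with radius 3.2, so the center D sits 3.2 in from both sides at D = (-52.30, -21.40). Then |ND| = |D − N| = 56.51.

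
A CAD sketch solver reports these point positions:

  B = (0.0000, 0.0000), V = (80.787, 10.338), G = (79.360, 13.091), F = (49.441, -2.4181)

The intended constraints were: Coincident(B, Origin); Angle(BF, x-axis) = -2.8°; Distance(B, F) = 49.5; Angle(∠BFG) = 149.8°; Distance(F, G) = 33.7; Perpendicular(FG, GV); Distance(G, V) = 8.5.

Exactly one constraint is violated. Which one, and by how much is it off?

Distance(G, V) = 8.5 — off by 5.40.

B = (0.00, 0.00) ✓; BF at -2.800° ✓; |BF| = 49.50 ✓; ∠BFG = 149.8° ✓; |FG| = 33.70 ✓; ∠(FG, GV) = 90.00° ✓; |GV| = 3.101 ✗.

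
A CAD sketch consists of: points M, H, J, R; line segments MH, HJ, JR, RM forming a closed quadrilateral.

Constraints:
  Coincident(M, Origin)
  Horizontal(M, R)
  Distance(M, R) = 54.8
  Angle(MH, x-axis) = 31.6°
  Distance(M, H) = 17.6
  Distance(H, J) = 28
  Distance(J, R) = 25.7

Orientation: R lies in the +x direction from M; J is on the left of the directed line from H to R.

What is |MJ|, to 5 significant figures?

45.536

Checks: |HJ| = 28.00 ✓; |JR| = 25.70 ✓.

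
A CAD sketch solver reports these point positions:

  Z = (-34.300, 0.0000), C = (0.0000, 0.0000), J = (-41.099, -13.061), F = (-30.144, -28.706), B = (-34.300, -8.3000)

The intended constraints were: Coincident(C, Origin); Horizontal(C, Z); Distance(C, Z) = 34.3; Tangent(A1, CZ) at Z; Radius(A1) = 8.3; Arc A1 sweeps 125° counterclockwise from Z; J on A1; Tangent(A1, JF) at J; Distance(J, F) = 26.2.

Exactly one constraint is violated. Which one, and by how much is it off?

Distance(J, F) = 26.2 — off by 7.10.

C = (0.00, 0.00) ✓; C.y = 0.00, Z.y = 0.00 ✓; |CZ| = 34.30 ✓; ∠(BZ, ZC) = 90.00° ✓; |BZ| = 8.300 ✓; bearing(B→J) − bearing(B→Z) = 125.0° ✓; |BJ| = 8.300 ✓; ∠(BJ, JF) = 90.00° ✓; |JF| = 19.10 ✗.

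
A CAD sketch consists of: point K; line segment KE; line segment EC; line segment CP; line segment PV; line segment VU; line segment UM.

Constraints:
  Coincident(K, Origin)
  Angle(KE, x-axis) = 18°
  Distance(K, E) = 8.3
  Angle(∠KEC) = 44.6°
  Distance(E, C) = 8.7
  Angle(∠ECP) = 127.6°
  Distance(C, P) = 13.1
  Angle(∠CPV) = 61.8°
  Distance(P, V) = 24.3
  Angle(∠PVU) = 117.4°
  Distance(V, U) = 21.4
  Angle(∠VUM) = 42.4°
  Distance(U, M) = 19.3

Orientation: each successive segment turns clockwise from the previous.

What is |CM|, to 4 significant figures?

9.877

K is at the origin; KE runs at 18.0° with length 8.3, so E = (7.894, 2.565). ∠KEC = 44.6° gives EC at -117.4° from the x-axis; with |EC| = 8.7, C = (3.890, -5.159). ∠ECP = 127.6° gives CP at -169.8° from the x-axis; with |CP| = 13.1, P = (-9.003, -7.479). ∠CPV = 61.8° gives PV at 72.00° from the x-axis; with |PV| = 24.3, V = (-1.494, 15.63). ∠PVU = 117.4° gives VU at 9.400° from the x-axis; with |VU| = 21.4, U = (19.62, 19.13). ∠VUM = 42.4° gives UM at -128.2° from the x-axis; with |UM| = 19.3, M = (7.684, 3.960). Then |CM| = |M − C| = 9.877.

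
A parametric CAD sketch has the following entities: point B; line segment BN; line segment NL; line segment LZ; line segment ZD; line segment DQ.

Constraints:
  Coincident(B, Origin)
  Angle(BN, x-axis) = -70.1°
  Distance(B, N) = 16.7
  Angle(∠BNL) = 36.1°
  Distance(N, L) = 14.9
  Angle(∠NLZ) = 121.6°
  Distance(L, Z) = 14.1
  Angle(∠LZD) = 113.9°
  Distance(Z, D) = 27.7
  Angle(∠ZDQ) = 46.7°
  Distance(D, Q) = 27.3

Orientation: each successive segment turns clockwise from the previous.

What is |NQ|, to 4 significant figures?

8.196

B is at the origin; BN runs at -70.1° with length 16.7, so N = (5.684, -15.70). ∠BNL = 36.1° gives NL at 146.0° from the x-axis; with |NL| = 14.9, L = (-6.668, -7.371). ∠NLZ = 121.6° gives LZ at 87.60° from the x-axis; with |LZ| = 14.1, Z = (-6.078, 6.717). ∠LZD = 113.9° gives ZD at 21.50° from the x-axis; with |ZD| = 27.7, D = (19.69, 16.87). ∠ZDQ = 46.7° gives DQ at -111.8° from the x-axis; with |DQ| = 27.3, Q = (9.556, -8.479). Then |NQ| = |Q − N| = 8.196.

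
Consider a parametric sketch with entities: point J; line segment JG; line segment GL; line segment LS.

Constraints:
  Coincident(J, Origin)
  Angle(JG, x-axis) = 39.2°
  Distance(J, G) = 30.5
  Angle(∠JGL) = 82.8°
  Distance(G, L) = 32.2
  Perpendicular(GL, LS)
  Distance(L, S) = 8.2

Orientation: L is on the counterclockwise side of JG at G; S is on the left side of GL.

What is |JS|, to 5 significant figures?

35.943

J is at the origin; JG runs at 39.2° with length 30.5, so G = 30.5·(cos 39.2°, sin 39.2°) = (23.636, 19.277). ∠JGL = 82.8°, so GL runs at 39.2° + (180° − 82.8°) = 136.40° from the x-axis; with |GL| = 32.2, L = G + 32.2·(cos 136.40°, sin 136.40°) = (0.31747, 41.483). The perpendicularity gives LS at right angles to GL; with |LS| = 8.2 on the left of GL, S = L + 8.2·(-0.68962, -0.72417) = (-5.3374, 35.544). Then |JS| = |S − J| = 35.943.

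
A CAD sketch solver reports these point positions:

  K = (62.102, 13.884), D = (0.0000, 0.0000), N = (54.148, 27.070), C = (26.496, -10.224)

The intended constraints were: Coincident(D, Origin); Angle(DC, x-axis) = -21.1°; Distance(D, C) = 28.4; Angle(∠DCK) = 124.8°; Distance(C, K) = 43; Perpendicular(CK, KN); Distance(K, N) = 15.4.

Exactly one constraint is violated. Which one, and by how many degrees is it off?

Perpendicular(CK, KN) — off by 3.00°.

D = (0.00, 0.00) ✓; DC at -21.10° ✓; |DC| = 28.40 ✓; ∠DCK = 124.8° ✓; |CK| = 43.00 ✓; ∠(CK, KN) = 87.00° ✗; |KN| = 15.40 ✓.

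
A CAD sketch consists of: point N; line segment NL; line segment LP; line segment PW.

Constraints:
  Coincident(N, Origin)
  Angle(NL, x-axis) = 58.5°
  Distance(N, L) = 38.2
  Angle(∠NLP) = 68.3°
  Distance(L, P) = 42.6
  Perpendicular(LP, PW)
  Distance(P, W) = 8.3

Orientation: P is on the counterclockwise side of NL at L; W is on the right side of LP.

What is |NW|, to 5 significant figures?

52.237

N is at the origin; NL runs at 58.5° with length 38.2, so L = 38.2·(cos 58.5°, sin 58.5°) = (19.959, 32.571). ∠NLP = 68.3°, so LP runs at 58.5° + (180° − 68.3°) = 170.20° from the x-axis; with |LP| = 42.6, P = L + 42.6·(cos 170.20°, sin 170.20°) = (-22.019, 39.822). The perpendicularity gives PW at right angles to LP; with |PW| = 8.3 on the right of LP, W = P + 8.3·(0.17021, 0.98541) = (-20.606, 48.001). Then |NW| = |W − N| = 52.237.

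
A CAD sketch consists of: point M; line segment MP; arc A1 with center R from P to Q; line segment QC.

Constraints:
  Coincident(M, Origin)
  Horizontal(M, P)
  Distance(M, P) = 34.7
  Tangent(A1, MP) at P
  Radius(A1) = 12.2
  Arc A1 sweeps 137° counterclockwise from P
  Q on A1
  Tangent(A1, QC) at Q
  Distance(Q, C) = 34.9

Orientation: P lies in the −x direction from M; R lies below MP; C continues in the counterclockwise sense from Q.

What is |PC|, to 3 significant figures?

48.1

M is at the origin; MP is horizontal with |MP| = 34.7 and P on the −x side, so P = (-34.7, 0.00). Tangency of A1 to MP means the radius RP is perpendicular to MP, so R = P + (0, -12.2) = (-34.7, -12.2). On A1, P sits at bearing 90° from R; a 137° counterclockwise sweep puts Q at bearing 227°, so Q = R + 12.2·(cos 227°, sin 227°) = (-43.0, -21.1). Since A1 is tangent to QC there, RQ ⟂ QC, so QC runs along (−sin 227°, cos 227°); with |QC| = 34.9, C = (-17.5, -44.9). Then |PC| = |C − P| = 48.1.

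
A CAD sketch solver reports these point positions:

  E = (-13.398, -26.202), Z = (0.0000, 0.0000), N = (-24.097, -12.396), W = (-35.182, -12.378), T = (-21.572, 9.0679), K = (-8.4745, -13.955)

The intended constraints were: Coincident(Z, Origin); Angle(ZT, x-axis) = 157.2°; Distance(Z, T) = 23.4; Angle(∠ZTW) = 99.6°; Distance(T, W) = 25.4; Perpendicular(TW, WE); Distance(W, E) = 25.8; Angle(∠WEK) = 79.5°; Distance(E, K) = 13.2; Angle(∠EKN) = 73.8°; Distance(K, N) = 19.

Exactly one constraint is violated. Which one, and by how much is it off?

Distance(K, N) = 19 — off by 3.30.

Z = (0.00, 0.00) ✓; ZT at 157.2° ✓; |ZT| = 23.40 ✓; ∠ZTW = 99.60° ✓; |TW| = 25.40 ✓; ∠(TW, WE) = 90.00° ✓; |WE| = 25.80 ✓; ∠WEK = 79.50° ✓; |EK| = 13.20 ✓; ∠EKN = 73.80° ✓; |KN| = 15.70 ✗.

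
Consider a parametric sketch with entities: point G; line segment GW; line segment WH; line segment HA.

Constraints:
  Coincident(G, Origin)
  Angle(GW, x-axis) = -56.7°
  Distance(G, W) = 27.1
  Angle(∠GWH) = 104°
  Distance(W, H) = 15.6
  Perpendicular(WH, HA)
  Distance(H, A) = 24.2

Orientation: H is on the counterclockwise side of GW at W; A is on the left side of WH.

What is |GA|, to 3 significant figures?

22.3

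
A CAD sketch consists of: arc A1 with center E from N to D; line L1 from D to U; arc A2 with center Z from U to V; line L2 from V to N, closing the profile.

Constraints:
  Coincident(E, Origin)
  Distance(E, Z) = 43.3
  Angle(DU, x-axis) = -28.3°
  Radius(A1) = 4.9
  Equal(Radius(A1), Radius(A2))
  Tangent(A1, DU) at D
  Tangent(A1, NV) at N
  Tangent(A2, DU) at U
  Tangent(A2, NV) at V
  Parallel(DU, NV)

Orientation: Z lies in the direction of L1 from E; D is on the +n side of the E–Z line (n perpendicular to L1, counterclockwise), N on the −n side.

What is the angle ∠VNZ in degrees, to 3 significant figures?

6.46°

The slot axis is L1's direction at -28.3°, so u = (cos -28.3°, sin -28.3°) = (0.880, -0.474) and n = (−sin -28.3°, cos -28.3°) = (0.474, 0.880). E is at the origin and Z lies 43.3 along u from E, so Z = 43.3·u = (38.1, -20.5). Tangency of A1 to both parallel lines with radius 4.9 puts D and N at E ± 4.9·n: D = (2.32, 4.31), N = (-2.32, -4.31). Equal radii place U and V the same way about Z: U = Z + 4.9·n = (40.4, -16.2), V = Z − 4.9·n = (35.8, -24.8). Then cos ∠VNZ = NV·NZ / (|NV||NZ|), giving 6.46°.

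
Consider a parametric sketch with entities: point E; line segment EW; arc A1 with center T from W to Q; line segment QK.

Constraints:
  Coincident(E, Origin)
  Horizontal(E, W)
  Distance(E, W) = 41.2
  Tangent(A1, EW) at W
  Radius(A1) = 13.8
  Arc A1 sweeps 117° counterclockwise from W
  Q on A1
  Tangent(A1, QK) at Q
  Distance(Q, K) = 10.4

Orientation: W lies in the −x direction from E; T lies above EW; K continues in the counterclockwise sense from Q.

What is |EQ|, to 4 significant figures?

35.19

Since A1 is tangent to EW there, TW ⟂ EW, so T = W + (0, 13.8) = (-41.20, 13.80). On A1, W sits at bearing -90° from T; a 117° counterclockwise sweep puts Q at bearing 27°, so Q = T + 13.8·(cos 27°, sin 27°) = (-28.90, 20.07). Then |EQ| = |Q − E| = 35.19.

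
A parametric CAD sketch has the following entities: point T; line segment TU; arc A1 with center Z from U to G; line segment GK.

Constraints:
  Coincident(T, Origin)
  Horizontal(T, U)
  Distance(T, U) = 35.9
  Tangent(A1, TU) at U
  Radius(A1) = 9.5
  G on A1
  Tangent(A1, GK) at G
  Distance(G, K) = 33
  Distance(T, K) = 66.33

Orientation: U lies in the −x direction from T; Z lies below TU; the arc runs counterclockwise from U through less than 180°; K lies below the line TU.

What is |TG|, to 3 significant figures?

45.6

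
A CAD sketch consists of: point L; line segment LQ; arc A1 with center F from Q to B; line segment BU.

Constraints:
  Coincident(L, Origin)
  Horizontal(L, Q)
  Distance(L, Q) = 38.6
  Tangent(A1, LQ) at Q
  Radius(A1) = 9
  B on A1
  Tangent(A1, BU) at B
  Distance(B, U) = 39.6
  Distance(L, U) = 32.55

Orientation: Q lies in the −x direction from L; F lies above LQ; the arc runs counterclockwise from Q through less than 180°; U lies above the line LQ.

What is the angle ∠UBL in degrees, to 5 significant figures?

52.746°

L is at the origin; LQ is horizontal with |LQ| = 38.6 and Q on the −x side, so Q = (-38.600, 0.0000). The tangent condition forces FQ to be normal to LQ, so F = Q + (0, 9) = (-38.600, 9.0000). Since FB ⟂ BU (tangency), |FU| = √(9.0² + 39.6²) = 40.610 regardless of where B sits on A1. So U lies on both circle(L, 32.55) and circle(F, 40.610); the above-LQ intersection is U = (-5.2200, 32.129). B is the foot of the tangent from U: B = (-31.962, 2.9222).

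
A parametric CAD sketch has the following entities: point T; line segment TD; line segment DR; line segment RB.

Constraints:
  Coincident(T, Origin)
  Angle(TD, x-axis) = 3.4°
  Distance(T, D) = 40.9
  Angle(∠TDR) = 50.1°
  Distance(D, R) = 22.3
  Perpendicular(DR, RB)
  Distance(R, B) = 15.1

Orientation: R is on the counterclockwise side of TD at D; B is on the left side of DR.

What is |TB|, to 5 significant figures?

16.746

∠TDR = 50.1°, so DR runs at 3.4° + (180° − 50.1°) = 133.30° from the x-axis; with |DR| = 22.3, R = D + 22.3·(cos 133.30°, sin 133.30°) = (25.534, 18.655). The perpendicularity gives RB at right angles to DR; with |RB| = 15.1 on the left of DR, B = R + 15.1·(-0.72777, -0.68582) = (14.545, 8.2991). Then |TB| = |B − T| = 16.746.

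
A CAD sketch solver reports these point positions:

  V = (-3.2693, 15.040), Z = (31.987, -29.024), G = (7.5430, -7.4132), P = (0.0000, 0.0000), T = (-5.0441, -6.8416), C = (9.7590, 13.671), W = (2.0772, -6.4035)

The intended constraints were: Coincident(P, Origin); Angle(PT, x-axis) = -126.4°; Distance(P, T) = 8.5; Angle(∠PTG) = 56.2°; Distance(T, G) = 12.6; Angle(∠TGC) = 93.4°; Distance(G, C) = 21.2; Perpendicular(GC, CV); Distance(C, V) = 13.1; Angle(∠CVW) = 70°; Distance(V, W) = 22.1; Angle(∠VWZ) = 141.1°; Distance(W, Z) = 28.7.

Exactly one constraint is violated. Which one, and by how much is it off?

Distance(W, Z) = 28.7 — off by 8.80.

P = (0.00, 0.00) ✓; PT at -126.4° ✓; |PT| = 8.500 ✓; ∠PTG = 56.20° ✓; |TG| = 12.60 ✓; ∠TGC = 93.40° ✓; |GC| = 21.20 ✓; ∠(GC, CV) = 90.00° ✓; |CV| = 13.10 ✓; ∠CVW = 70.00° ✓; |VW| = 22.10 ✓; ∠VWZ = 141.1° ✓; |WZ| = 37.50 ✗.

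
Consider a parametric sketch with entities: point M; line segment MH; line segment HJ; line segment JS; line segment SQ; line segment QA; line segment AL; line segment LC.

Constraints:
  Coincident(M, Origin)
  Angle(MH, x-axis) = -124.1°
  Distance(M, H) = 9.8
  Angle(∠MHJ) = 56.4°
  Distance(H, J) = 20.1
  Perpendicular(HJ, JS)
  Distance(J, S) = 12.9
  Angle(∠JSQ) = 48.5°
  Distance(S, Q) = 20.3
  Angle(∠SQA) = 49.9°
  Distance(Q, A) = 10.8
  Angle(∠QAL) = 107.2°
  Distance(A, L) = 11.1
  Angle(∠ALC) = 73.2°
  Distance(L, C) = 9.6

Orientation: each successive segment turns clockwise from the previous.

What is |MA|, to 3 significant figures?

14.5

M is at the origin; MH runs at -124.1° with length 9.8, so H = (-5.49, -8.11). ∠MHJ = 56.4° gives HJ at 112° from the x-axis; with |HJ| = 20.1, J = (-13.1, 10.5). The perpendicularity gives JS at right angles to HJ, so JS runs at 22.3°; with |JS| = 12.9, S = (-1.19, 15.4). ∠JSQ = 48.5° gives SQ at -109° from the x-axis; with |SQ| = 20.3, Q = (-7.86, -3.79). ∠SQA = 49.9° gives QA at 121° from the x-axis; with |QA| = 10.8, A = (-13.4, 5.49). Then |MA| = |A − M| = 14.5.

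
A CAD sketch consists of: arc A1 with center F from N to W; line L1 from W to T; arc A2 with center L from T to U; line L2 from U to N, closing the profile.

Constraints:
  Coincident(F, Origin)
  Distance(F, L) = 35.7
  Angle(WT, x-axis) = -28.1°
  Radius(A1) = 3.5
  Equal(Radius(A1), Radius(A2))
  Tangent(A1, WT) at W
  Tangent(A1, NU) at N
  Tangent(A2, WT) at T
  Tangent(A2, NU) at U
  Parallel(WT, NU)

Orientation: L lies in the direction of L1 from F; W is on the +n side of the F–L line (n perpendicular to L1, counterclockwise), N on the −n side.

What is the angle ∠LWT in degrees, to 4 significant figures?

5.599°

The slot axis is L1's direction at -28.1°, so u = (cos -28.1°, sin -28.1°) = (0.8821, -0.4710) and n = (−sin -28.1°, cos -28.1°) = (0.4710, 0.8821). F is at the origin and L lies 35.7 along u from F, so L = 35.7·u = (31.49, -16.82). Tangency of A1 to both parallel lines with radius 3.5 puts W and N at F ± 3.5·n: W = (1.649, 3.087), N = (-1.649, -3.087). Equal radii place T and U the same way about L: T = L + 3.5·n = (33.14, -13.73), U = L − 3.5·n = (29.84, -19.90). Then cos ∠LWT = WL·WT / (|WL||WT|), giving 5.599°.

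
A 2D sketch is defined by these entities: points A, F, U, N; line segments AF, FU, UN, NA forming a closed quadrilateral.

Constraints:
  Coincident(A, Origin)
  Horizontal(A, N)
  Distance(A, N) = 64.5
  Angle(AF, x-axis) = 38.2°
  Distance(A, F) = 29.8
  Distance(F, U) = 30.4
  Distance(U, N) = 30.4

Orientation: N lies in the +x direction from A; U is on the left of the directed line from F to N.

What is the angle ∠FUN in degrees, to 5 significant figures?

95.557°

Checks: |FU| = 30.40 ✓; |UN| = 30.40 ✓.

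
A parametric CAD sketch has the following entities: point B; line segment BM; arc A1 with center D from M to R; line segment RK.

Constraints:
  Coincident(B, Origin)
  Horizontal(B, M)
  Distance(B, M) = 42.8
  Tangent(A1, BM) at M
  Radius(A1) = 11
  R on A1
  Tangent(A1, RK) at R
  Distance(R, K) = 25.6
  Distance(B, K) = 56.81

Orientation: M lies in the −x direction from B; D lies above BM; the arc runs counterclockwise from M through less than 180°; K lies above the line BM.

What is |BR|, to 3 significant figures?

35.7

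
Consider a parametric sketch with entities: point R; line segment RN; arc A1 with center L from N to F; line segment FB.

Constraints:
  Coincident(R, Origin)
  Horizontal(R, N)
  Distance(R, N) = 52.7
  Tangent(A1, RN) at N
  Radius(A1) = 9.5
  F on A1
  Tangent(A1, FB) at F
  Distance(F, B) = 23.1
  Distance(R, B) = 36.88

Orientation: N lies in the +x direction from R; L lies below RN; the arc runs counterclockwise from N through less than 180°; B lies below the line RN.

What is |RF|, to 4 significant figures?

45.62

Checks: |LF| = 9.500 ✓; ∠(LF, FB) = 90.00° ✓; |FB| = 23.10 ✓; |RB| = 36.88 ✓.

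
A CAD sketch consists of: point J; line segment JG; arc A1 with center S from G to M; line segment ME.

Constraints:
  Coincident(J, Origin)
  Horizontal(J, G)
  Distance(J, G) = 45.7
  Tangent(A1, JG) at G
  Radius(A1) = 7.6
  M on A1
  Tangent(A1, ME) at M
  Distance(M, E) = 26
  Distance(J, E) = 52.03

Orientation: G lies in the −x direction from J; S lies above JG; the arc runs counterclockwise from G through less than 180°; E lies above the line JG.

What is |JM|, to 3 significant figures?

38.9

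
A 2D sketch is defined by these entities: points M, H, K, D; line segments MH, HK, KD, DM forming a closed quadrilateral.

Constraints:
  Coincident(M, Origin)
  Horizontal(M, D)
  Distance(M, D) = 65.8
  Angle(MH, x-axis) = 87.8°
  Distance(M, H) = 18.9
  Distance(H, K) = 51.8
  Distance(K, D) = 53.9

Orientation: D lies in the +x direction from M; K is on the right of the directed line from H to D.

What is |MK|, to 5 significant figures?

35.480

M is at the origin; M and D share the same y with |MD| = 65.8 and D in +x, so D = (65.8, 0). MH runs at 87.8° with |MH| = 18.9, so H = (0.72553, 18.886). K is determined by |HK| = 51.8 and |KD| = 53.9 together: it lies at the intersection of circle(H, 51.8) and circle(D, 53.9). With |HD| = 67.760, the foot of the radical line on HD is 32.242 from H and the perpendicular offset is √(51.8² − 32.242²) = 40.543. Taking the right-of-HD solution: K = (20.390, -29.036).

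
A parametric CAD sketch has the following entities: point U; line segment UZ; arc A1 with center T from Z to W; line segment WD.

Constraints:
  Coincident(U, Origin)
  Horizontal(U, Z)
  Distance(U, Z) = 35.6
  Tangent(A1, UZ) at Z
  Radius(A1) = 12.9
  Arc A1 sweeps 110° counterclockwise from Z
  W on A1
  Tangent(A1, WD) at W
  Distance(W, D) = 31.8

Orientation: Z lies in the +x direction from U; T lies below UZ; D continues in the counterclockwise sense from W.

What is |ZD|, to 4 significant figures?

47.21

U is at the origin; U and Z share the same y with |UZ| = 35.6 and Z on the +x side, so Z = (35.60, 0.000). Tangency of A1 to UZ means the radius TZ is perpendicular to UZ, so T = Z + (0, -12.9) = (35.60, -12.90). On A1, Z sits at bearing 90° from T; a 110° counterclockwise sweep puts W at bearing 200°, so W = T + 12.9·(cos 200°, sin 200°) = (23.48, -17.31). The tangent condition forces TW to be normal to WD, so WD runs along (−sin 200°, cos 200°); with |WD| = 31.8, D = (34.35, -47.19). Then |ZD| = |D − Z| = 47.21.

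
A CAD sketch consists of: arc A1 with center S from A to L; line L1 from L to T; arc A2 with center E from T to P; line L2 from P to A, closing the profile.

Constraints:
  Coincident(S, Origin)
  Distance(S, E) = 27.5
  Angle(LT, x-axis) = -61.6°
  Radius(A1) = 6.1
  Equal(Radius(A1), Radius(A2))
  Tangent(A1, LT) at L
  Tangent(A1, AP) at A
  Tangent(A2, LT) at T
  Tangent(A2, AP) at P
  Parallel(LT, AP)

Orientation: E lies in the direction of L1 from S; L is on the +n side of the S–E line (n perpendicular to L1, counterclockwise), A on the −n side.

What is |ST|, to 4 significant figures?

28.17

Tangency of A1 to both parallel lines with radius 6.1 puts L and A at S ± 6.1·n: L = (5.366, 2.901), A = (-5.366, -2.901). Equal radii place T and P the same way about E: T = E + 6.1·n = (18.45, -21.29), P = E − 6.1·n = (7.714, -27.09). Then |ST| = |T − S| = 28.17.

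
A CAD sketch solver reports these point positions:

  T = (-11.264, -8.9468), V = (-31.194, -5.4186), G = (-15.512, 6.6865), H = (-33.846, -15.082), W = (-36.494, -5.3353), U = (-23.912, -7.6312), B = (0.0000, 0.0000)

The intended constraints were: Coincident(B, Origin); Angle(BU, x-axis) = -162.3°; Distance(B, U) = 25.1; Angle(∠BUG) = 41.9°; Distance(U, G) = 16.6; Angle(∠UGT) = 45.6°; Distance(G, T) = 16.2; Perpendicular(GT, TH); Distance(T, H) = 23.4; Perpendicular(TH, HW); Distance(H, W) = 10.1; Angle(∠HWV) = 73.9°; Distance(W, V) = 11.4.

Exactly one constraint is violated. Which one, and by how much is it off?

Distance(W, V) = 11.4 — off by 6.10.

B = (0.00, 0.00) ✓; BU at -162.3° ✓; |BU| = 25.10 ✓; ∠BUG = 41.90° ✓; |UG| = 16.60 ✓; ∠UGT = 45.60° ✓; |GT| = 16.20 ✓; ∠(GT, TH) = 90.00° ✓; |TH| = 23.40 ✓; ∠(TH, HW) = 90.00° ✓; |HW| = 10.10 ✓; ∠HWV = 73.90° ✓; |WV| = 5.301 ✗.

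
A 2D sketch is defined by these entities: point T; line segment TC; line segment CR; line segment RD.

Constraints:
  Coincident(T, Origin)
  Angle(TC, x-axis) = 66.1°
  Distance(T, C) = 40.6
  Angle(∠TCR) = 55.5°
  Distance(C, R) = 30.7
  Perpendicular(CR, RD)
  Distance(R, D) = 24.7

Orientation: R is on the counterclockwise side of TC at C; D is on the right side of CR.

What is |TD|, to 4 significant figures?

58.67

T is at the origin; TC runs at 66.1° with length 40.6, so C = 40.6·(cos 66.1°, sin 66.1°) = (16.45, 37.12). ∠TCR = 55.5°, so CR runs at 66.1° + (180° − 55.5°) = 190.6° from the x-axis; with |CR| = 30.7, R = C + 30.7·(cos 190.6°, sin 190.6°) = (-13.73, 31.47). CR ⟂ RD; with |RD| = 24.7 on the right of CR, D = R + 24.7·(-0.1840, 0.9829) = (-18.27, 55.75). Then |TD| = |D − T| = 58.67.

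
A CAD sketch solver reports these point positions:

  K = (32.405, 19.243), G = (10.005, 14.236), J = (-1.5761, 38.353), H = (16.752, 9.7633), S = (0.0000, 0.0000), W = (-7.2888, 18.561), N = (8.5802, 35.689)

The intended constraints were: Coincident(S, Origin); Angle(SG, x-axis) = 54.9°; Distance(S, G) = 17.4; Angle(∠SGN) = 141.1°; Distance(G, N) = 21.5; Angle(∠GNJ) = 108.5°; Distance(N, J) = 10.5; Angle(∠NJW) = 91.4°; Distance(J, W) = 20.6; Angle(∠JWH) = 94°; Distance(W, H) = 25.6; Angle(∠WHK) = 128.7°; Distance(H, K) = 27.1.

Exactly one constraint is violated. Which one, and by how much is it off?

Distance(H, K) = 27.1 — off by 8.80.

S = (0.00, 0.00) ✓; SG at 54.90° ✓; |SG| = 17.40 ✓; ∠SGN = 141.1° ✓; |GN| = 21.50 ✓; ∠GNJ = 108.5° ✓; |NJ| = 10.50 ✓; ∠NJW = 91.40° ✓; |JW| = 20.60 ✓; ∠JWH = 94.00° ✓; |WH| = 25.60 ✓; ∠WHK = 128.7° ✓; |HK| = 18.30 ✗.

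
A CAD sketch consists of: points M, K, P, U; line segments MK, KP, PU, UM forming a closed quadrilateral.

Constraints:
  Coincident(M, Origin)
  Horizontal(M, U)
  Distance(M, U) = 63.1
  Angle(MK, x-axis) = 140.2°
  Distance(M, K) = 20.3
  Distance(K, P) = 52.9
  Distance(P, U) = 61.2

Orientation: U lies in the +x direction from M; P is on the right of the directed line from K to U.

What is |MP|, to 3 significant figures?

34.5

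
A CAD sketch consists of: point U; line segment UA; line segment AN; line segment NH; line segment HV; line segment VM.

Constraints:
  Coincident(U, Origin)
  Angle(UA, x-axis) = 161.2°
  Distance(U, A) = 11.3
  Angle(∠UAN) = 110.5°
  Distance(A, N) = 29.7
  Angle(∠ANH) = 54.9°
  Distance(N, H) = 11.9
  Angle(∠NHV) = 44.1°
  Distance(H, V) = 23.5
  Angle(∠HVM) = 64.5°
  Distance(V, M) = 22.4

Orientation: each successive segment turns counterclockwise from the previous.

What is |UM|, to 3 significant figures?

48.0

U is at the origin; UA runs at 161.2° with length 11.3, so A = (-10.7, 3.64). ∠UAN = 110.5° gives AN at -129° from the x-axis; with |AN| = 29.7, N = (-29.5, -19.3). ∠ANH = 54.9° gives NH at -4.20° from the x-axis; with |NH| = 11.9, H = (-17.6, -20.2). ∠NHV = 44.1° gives HV at 132° from the x-axis; with |HV| = 23.5, V = (-33.3, -2.67). ∠HVM = 64.5° gives VM at -113° from the x-axis; with |VM| = 22.4, M = (-42.0, -23.3). Then |UM| = |M − U| = 48.0.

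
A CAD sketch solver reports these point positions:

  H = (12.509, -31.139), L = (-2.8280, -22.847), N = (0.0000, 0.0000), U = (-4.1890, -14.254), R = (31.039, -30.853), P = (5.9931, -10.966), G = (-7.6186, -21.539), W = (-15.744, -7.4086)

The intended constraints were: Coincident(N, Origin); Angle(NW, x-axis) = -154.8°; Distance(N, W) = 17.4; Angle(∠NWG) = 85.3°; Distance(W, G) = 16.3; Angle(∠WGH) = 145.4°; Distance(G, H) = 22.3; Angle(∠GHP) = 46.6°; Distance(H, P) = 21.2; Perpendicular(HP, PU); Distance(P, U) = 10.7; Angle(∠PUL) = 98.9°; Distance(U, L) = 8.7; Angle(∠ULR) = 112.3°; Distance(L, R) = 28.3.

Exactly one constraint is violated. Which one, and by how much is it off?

Distance(L, R) = 28.3 — off by 6.50.

N = (0.00, 0.00) ✓; NW at -154.8° ✓; |NW| = 17.40 ✓; ∠NWG = 85.30° ✓; |WG| = 16.30 ✓; ∠WGH = 145.4° ✓; |GH| = 22.30 ✓; ∠GHP = 46.60° ✓; |HP| = 21.20 ✓; ∠(HP, PU) = 90.00° ✓; |PU| = 10.70 ✓; ∠PUL = 98.90° ✓; |UL| = 8.700 ✓; ∠ULR = 112.3° ✓; |LR| = 34.80 ✗.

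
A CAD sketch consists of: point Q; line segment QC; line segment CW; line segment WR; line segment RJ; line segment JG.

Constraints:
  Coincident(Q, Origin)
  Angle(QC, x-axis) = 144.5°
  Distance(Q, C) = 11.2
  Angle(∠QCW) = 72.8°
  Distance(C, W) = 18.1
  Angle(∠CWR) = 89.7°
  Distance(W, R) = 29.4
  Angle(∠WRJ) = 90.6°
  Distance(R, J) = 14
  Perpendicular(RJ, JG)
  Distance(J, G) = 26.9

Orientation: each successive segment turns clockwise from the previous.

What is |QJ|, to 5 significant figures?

18.784

Q is at the origin; QC runs at 144.5° with length 11.2, so C = (-9.1181, 6.5039). ∠QCW = 72.8° gives CW at 37.300° from the x-axis; with |CW| = 18.1, W = (5.2800, 17.472). ∠CWR = 89.7° gives WR at -53.000° from the x-axis; with |WR| = 29.4, R = (22.973, -6.0076). ∠WRJ = 90.6° gives RJ at -142.40° from the x-axis; with |RJ| = 14.0, J = (11.881, -14.550). Then |QJ| = |J − Q| = 18.784.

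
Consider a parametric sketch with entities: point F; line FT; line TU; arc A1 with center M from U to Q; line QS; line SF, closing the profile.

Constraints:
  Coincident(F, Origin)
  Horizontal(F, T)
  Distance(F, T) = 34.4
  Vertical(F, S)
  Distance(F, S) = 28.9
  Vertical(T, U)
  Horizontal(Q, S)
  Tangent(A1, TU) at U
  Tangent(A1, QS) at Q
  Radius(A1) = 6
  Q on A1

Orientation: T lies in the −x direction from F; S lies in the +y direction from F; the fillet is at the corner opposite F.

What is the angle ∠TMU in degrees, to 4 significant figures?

75.32°

F is at the origin; FT is horizontal with |FT| = 34.4 and T on the −x side, so T = (-34.40, 0.000). FS is vertical with |FS| = 28.9 and S on the +y side, so S = (0.000, 28.90). The virtual corner opposite F is at (-34.40, 28.90). The tangent condition forces MU to be normal to TU and the tangent condition forces MQ to be normal to QS, with radius 6.0, so the center M sits 6.0 in from both sides at M = (-28.40, 22.90). That places the tangent points at U = (-34.40, 22.90) on TU and Q = (-28.40, 28.90) on QS. Then cos ∠TMU = MT·MU / (|MT||MU|), giving 75.32°.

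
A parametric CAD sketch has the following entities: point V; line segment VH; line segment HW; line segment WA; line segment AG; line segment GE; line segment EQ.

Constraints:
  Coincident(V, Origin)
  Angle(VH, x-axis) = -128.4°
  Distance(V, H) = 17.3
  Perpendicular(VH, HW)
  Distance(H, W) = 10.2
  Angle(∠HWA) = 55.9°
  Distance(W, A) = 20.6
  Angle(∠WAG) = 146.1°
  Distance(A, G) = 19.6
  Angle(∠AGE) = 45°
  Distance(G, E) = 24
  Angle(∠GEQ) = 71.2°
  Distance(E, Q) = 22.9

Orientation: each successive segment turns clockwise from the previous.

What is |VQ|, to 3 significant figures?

6.93

V is at the origin; VH runs at -128.4° with length 17.3, so H = (-10.7, -13.6). The perpendicularity gives HW at right angles to VH, so HW runs at 142°; with |HW| = 10.2, W = (-18.7, -7.22). ∠HWA = 55.9° gives WA at 17.5° from the x-axis; with |WA| = 20.6, A = (0.907, -1.03). ∠WAG = 146.1° gives AG at -16.4° from the x-axis; with |AG| = 19.6, G = (19.7, -6.56). ∠AGE = 45.0° gives GE at -151° from the x-axis; with |GE| = 24.0, E = (-1.36, -18.1). ∠GEQ = 71.2° gives EQ at 99.8° from the x-axis; with |EQ| = 22.9, Q = (-5.26, 4.52). Then |VQ| = |Q − V| = 6.93.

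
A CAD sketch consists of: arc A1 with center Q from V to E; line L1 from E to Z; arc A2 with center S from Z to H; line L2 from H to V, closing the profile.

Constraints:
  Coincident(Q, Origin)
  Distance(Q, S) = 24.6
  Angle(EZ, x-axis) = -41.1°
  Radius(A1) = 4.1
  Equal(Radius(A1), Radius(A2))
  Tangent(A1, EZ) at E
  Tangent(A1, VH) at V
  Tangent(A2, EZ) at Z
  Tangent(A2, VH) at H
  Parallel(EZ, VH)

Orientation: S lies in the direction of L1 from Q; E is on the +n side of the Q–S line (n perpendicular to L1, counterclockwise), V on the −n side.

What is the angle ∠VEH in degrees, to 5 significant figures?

71.565°

The slot axis is L1's direction at -41.1°, so u = (cos -41.1°, sin -41.1°) = (0.75356, -0.65738) and n = (−sin -41.1°, cos -41.1°) = (0.65738, 0.75356). Q is at the origin and S lies 24.6 along u from Q, so S = 24.6·u = (18.538, -16.171). Tangency of A1 to both parallel lines with radius 4.1 puts E and V at Q ± 4.1·n: E = (2.6952, 3.0896), V = (-2.6952, -3.0896). Equal radii place Z and H the same way about S: Z = S + 4.1·n = (21.233, -13.082), H = S − 4.1·n = (15.842, -19.261). Then cos ∠VEH = EV·EH / (|EV||EH|), giving 71.565°.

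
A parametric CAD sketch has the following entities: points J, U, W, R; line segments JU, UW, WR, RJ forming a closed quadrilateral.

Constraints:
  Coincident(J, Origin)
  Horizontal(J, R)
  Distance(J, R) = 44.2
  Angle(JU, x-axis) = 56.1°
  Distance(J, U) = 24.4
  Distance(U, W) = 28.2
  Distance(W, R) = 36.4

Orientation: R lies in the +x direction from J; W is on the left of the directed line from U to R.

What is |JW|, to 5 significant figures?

51.564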